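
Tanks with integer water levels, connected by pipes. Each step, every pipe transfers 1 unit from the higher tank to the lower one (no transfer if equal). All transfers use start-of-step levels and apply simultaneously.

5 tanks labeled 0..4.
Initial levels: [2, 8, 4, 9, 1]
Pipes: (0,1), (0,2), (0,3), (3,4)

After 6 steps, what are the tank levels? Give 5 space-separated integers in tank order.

Answer: 7 5 4 3 5

Derivation:
Step 1: flows [1->0,2->0,3->0,3->4] -> levels [5 7 3 7 2]
Step 2: flows [1->0,0->2,3->0,3->4] -> levels [6 6 4 5 3]
Step 3: flows [0=1,0->2,0->3,3->4] -> levels [4 6 5 5 4]
Step 4: flows [1->0,2->0,3->0,3->4] -> levels [7 5 4 3 5]
Step 5: flows [0->1,0->2,0->3,4->3] -> levels [4 6 5 5 4]
  -> period-2 cycle: step 5 state = step 3 state
  -> state at step 6: (6-3) mod 2 = 1, same as step 4 -> [7 5 4 3 5]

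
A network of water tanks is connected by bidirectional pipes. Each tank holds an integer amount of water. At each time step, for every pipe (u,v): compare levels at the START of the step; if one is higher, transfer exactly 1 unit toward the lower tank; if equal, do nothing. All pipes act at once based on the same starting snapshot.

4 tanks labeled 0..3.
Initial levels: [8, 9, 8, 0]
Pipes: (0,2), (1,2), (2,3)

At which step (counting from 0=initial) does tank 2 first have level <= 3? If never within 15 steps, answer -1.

Answer: -1

Derivation:
Step 1: flows [0=2,1->2,2->3] -> levels [8 8 8 1]
Step 2: flows [0=2,1=2,2->3] -> levels [8 8 7 2]
Step 3: flows [0->2,1->2,2->3] -> levels [7 7 8 3]
Step 4: flows [2->0,2->1,2->3] -> levels [8 8 5 4]
Step 5: flows [0->2,1->2,2->3] -> levels [7 7 6 5]
Step 6: flows [0->2,1->2,2->3] -> levels [6 6 7 6]
Step 7: flows [2->0,2->1,2->3] -> levels [7 7 4 7]
Step 8: flows [0->2,1->2,3->2] -> levels [6 6 7 6]
  -> period-2 cycle (repeats step 6); tank 2 never drops to <=3
Tank 2 never reaches <=3 within 15 steps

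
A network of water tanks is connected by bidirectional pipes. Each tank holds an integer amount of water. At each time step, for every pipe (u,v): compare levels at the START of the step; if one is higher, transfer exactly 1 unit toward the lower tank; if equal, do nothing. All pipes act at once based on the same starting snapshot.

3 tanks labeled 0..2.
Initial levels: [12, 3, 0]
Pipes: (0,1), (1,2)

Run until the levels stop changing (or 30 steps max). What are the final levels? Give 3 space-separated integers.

Answer: 5 5 5

Derivation:
Step 1: flows [0->1,1->2] -> levels [11 3 1]
Step 2: flows [0->1,1->2] -> levels [10 3 2]
Step 3: flows [0->1,1->2] -> levels [9 3 3]
Step 4: flows [0->1,1=2] -> levels [8 4 3]
Step 5: flows [0->1,1->2] -> levels [7 4 4]
Step 6: flows [0->1,1=2] -> levels [6 5 4]
Step 7: flows [0->1,1->2] -> levels [5 5 5]
Step 8: flows [0=1,1=2] -> levels [5 5 5]
  -> stable (no change)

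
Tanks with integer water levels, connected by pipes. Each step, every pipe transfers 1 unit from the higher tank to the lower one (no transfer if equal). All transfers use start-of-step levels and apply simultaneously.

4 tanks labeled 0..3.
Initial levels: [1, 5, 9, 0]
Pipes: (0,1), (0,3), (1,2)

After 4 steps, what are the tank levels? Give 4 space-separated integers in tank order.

Answer: 3 5 5 2

Derivation:
Step 1: flows [1->0,0->3,2->1] -> levels [1 5 8 1]
Step 2: flows [1->0,0=3,2->1] -> levels [2 5 7 1]
Step 3: flows [1->0,0->3,2->1] -> levels [2 5 6 2]
Step 4: flows [1->0,0=3,2->1] -> levels [3 5 5 2]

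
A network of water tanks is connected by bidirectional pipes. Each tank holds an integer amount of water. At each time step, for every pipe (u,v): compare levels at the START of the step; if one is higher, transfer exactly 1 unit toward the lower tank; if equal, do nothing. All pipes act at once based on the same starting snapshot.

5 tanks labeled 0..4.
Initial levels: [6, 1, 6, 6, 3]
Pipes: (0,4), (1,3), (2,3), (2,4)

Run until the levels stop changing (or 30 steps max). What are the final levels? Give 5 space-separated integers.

Step 1: flows [0->4,3->1,2=3,2->4] -> levels [5 2 5 5 5]
Step 2: flows [0=4,3->1,2=3,2=4] -> levels [5 3 5 4 5]
Step 3: flows [0=4,3->1,2->3,2=4] -> levels [5 4 4 4 5]
Step 4: flows [0=4,1=3,2=3,4->2] -> levels [5 4 5 4 4]
Step 5: flows [0->4,1=3,2->3,2->4] -> levels [4 4 3 5 6]
Step 6: flows [4->0,3->1,3->2,4->2] -> levels [5 5 5 3 4]
Step 7: flows [0->4,1->3,2->3,2->4] -> levels [4 4 3 5 6]
  -> period-2 cycle: step 7 state = step 5 state; never stabilizes
  -> state at step 30: (30-5) mod 2 = 1, same as step 6 -> [5 5 5 3 4]

Answer: 5 5 5 3 4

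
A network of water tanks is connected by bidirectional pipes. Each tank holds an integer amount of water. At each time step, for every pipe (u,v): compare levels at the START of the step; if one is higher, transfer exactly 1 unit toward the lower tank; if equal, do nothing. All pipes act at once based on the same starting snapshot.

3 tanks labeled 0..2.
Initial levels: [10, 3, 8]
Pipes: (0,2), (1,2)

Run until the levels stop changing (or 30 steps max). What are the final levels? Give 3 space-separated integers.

Answer: 7 7 7

Derivation:
Step 1: flows [0->2,2->1] -> levels [9 4 8]
Step 2: flows [0->2,2->1] -> levels [8 5 8]
Step 3: flows [0=2,2->1] -> levels [8 6 7]
Step 4: flows [0->2,2->1] -> levels [7 7 7]
Step 5: flows [0=2,1=2] -> levels [7 7 7]
  -> stable (no change)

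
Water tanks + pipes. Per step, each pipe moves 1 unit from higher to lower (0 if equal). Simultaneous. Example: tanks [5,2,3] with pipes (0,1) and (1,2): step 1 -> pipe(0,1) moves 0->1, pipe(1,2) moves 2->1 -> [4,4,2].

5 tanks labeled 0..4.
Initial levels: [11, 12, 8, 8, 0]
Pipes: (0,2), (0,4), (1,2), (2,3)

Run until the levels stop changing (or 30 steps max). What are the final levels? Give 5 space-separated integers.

Answer: 6 8 9 8 8

Derivation:
Step 1: flows [0->2,0->4,1->2,2=3] -> levels [9 11 10 8 1]
Step 2: flows [2->0,0->4,1->2,2->3] -> levels [9 10 9 9 2]
Step 3: flows [0=2,0->4,1->2,2=3] -> levels [8 9 10 9 3]
Step 4: flows [2->0,0->4,2->1,2->3] -> levels [8 10 7 10 4]
Step 5: flows [0->2,0->4,1->2,3->2] -> levels [6 9 10 9 5]
Step 6: flows [2->0,0->4,2->1,2->3] -> levels [6 10 7 10 6]
Step 7: flows [2->0,0=4,1->2,3->2] -> levels [7 9 8 9 6]
Step 8: flows [2->0,0->4,1->2,3->2] -> levels [7 8 9 8 7]
Step 9: flows [2->0,0=4,2->1,2->3] -> levels [8 9 6 9 7]
Step 10: flows [0->2,0->4,1->2,3->2] -> levels [6 8 9 8 8]
Step 11: flows [2->0,4->0,2->1,2->3] -> levels [8 9 6 9 7]
  -> period-2 cycle: step 11 state = step 9 state; never stabilizes
  -> state at step 30: (30-9) mod 2 = 1, same as step 10 -> [6 8 9 8 8]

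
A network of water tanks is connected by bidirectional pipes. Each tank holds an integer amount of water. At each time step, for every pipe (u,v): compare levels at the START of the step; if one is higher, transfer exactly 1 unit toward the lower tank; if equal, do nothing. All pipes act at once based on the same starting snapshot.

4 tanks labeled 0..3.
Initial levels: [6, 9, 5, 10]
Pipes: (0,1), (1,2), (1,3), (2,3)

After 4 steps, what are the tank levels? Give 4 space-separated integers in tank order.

Step 1: flows [1->0,1->2,3->1,3->2] -> levels [7 8 7 8]
Step 2: flows [1->0,1->2,1=3,3->2] -> levels [8 6 9 7]
Step 3: flows [0->1,2->1,3->1,2->3] -> levels [7 9 7 7]
Step 4: flows [1->0,1->2,1->3,2=3] -> levels [8 6 8 8]

Answer: 8 6 8 8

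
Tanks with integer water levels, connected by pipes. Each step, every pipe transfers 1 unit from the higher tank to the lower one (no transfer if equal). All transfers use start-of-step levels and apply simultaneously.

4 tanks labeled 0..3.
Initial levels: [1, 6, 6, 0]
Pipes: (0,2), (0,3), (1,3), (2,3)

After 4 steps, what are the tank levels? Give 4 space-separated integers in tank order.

Answer: 3 3 2 5

Derivation:
Step 1: flows [2->0,0->3,1->3,2->3] -> levels [1 5 4 3]
Step 2: flows [2->0,3->0,1->3,2->3] -> levels [3 4 2 4]
Step 3: flows [0->2,3->0,1=3,3->2] -> levels [3 4 4 2]
Step 4: flows [2->0,0->3,1->3,2->3] -> levels [3 3 2 5]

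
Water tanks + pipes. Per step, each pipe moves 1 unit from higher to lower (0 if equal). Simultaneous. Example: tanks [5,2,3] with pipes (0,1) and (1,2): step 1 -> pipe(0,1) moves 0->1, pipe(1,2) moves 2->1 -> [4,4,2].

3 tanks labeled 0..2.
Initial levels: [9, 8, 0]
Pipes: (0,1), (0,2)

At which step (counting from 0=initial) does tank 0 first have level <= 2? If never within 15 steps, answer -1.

Step 1: flows [0->1,0->2] -> levels [7 9 1]
Step 2: flows [1->0,0->2] -> levels [7 8 2]
Step 3: flows [1->0,0->2] -> levels [7 7 3]
Step 4: flows [0=1,0->2] -> levels [6 7 4]
Step 5: flows [1->0,0->2] -> levels [6 6 5]
Step 6: flows [0=1,0->2] -> levels [5 6 6]
Step 7: flows [1->0,2->0] -> levels [7 5 5]
Step 8: flows [0->1,0->2] -> levels [5 6 6]
  -> period-2 cycle (repeats step 6); tank 0 never drops to <=2
Tank 0 never reaches <=2 within 15 steps

Answer: -1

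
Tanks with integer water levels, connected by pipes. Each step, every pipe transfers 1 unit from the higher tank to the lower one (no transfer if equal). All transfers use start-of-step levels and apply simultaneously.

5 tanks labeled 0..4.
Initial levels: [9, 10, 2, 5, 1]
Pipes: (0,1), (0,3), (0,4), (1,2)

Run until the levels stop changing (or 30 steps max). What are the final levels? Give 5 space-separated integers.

Step 1: flows [1->0,0->3,0->4,1->2] -> levels [8 8 3 6 2]
Step 2: flows [0=1,0->3,0->4,1->2] -> levels [6 7 4 7 3]
Step 3: flows [1->0,3->0,0->4,1->2] -> levels [7 5 5 6 4]
Step 4: flows [0->1,0->3,0->4,1=2] -> levels [4 6 5 7 5]
Step 5: flows [1->0,3->0,4->0,1->2] -> levels [7 4 6 6 4]
Step 6: flows [0->1,0->3,0->4,2->1] -> levels [4 6 5 7 5]
  -> period-2 cycle: step 6 state = step 4 state; never stabilizes
  -> state at step 30: (30-4) mod 2 = 0, same as step 4 -> [4 6 5 7 5]

Answer: 4 6 5 7 5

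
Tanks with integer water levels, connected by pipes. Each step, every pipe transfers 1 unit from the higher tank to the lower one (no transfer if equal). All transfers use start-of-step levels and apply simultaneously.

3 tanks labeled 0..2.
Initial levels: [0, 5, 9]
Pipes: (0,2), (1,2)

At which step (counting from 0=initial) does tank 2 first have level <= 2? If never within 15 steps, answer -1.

Answer: -1

Derivation:
Step 1: flows [2->0,2->1] -> levels [1 6 7]
Step 2: flows [2->0,2->1] -> levels [2 7 5]
Step 3: flows [2->0,1->2] -> levels [3 6 5]
Step 4: flows [2->0,1->2] -> levels [4 5 5]
Step 5: flows [2->0,1=2] -> levels [5 5 4]
Step 6: flows [0->2,1->2] -> levels [4 4 6]
Step 7: flows [2->0,2->1] -> levels [5 5 4]
  -> period-2 cycle (repeats step 5); tank 2 never drops to <=2
Tank 2 never reaches <=2 within 15 steps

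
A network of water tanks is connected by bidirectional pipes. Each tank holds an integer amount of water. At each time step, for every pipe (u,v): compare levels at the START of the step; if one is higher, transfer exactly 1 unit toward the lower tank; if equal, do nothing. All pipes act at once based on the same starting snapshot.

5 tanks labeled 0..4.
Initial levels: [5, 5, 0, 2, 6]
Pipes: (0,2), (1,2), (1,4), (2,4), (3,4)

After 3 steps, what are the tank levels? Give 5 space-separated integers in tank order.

Step 1: flows [0->2,1->2,4->1,4->2,4->3] -> levels [4 5 3 3 3]
Step 2: flows [0->2,1->2,1->4,2=4,3=4] -> levels [3 3 5 3 4]
Step 3: flows [2->0,2->1,4->1,2->4,4->3] -> levels [4 5 2 4 3]

Answer: 4 5 2 4 3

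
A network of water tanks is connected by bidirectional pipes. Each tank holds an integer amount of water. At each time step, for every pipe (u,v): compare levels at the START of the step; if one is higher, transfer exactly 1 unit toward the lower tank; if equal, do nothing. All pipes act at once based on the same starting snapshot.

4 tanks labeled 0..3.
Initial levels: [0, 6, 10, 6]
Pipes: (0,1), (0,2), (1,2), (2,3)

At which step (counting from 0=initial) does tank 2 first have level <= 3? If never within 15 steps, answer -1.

Answer: -1

Derivation:
Step 1: flows [1->0,2->0,2->1,2->3] -> levels [2 6 7 7]
Step 2: flows [1->0,2->0,2->1,2=3] -> levels [4 6 5 7]
Step 3: flows [1->0,2->0,1->2,3->2] -> levels [6 4 6 6]
Step 4: flows [0->1,0=2,2->1,2=3] -> levels [5 6 5 6]
Step 5: flows [1->0,0=2,1->2,3->2] -> levels [6 4 7 5]
Step 6: flows [0->1,2->0,2->1,2->3] -> levels [6 6 4 6]
Step 7: flows [0=1,0->2,1->2,3->2] -> levels [5 5 7 5]
Step 8: flows [0=1,2->0,2->1,2->3] -> levels [6 6 4 6]
  -> period-2 cycle (repeats step 6); tank 2 never drops to <=3
Tank 2 never reaches <=3 within 15 steps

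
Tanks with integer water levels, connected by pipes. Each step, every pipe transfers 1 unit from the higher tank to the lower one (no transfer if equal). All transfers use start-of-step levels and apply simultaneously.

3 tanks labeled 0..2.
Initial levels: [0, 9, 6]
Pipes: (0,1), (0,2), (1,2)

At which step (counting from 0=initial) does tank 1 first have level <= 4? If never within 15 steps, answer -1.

Answer: -1

Derivation:
Step 1: flows [1->0,2->0,1->2] -> levels [2 7 6]
Step 2: flows [1->0,2->0,1->2] -> levels [4 5 6]
Step 3: flows [1->0,2->0,2->1] -> levels [6 5 4]
Step 4: flows [0->1,0->2,1->2] -> levels [4 5 6]
  -> period-2 cycle (repeats step 2); tank 1 never drops to <=4
Tank 1 never reaches <=4 within 15 steps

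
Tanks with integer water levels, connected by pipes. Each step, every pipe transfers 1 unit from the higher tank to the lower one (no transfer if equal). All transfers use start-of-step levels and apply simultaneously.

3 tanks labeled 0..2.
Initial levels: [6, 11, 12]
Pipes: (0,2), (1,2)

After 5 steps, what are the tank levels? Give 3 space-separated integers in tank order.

Step 1: flows [2->0,2->1] -> levels [7 12 10]
Step 2: flows [2->0,1->2] -> levels [8 11 10]
Step 3: flows [2->0,1->2] -> levels [9 10 10]
Step 4: flows [2->0,1=2] -> levels [10 10 9]
Step 5: flows [0->2,1->2] -> levels [9 9 11]

Answer: 9 9 11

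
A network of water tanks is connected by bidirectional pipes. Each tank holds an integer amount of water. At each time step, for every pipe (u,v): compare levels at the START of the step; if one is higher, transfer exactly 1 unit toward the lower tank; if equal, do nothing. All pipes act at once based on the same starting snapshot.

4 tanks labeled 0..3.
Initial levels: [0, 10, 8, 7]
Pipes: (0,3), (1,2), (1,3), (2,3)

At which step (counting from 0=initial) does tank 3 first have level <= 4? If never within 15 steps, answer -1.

Answer: 7

Derivation:
Step 1: flows [3->0,1->2,1->3,2->3] -> levels [1 8 8 8]
Step 2: flows [3->0,1=2,1=3,2=3] -> levels [2 8 8 7]
Step 3: flows [3->0,1=2,1->3,2->3] -> levels [3 7 7 8]
Step 4: flows [3->0,1=2,3->1,3->2] -> levels [4 8 8 5]
Step 5: flows [3->0,1=2,1->3,2->3] -> levels [5 7 7 6]
Step 6: flows [3->0,1=2,1->3,2->3] -> levels [6 6 6 7]
Step 7: flows [3->0,1=2,3->1,3->2] -> levels [7 7 7 4]
Tank 3 first reaches <=4 at step 7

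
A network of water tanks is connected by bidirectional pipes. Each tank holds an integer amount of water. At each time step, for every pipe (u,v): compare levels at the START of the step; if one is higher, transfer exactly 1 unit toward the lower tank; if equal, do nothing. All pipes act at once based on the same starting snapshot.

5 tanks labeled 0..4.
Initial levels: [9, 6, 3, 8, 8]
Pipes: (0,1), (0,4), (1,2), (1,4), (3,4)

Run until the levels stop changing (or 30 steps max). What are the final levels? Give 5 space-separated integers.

Answer: 7 8 6 8 5

Derivation:
Step 1: flows [0->1,0->4,1->2,4->1,3=4] -> levels [7 7 4 8 8]
Step 2: flows [0=1,4->0,1->2,4->1,3=4] -> levels [8 7 5 8 6]
Step 3: flows [0->1,0->4,1->2,1->4,3->4] -> levels [6 6 6 7 9]
Step 4: flows [0=1,4->0,1=2,4->1,4->3] -> levels [7 7 6 8 6]
Step 5: flows [0=1,0->4,1->2,1->4,3->4] -> levels [6 5 7 7 9]
Step 6: flows [0->1,4->0,2->1,4->1,4->3] -> levels [6 8 6 8 6]
Step 7: flows [1->0,0=4,1->2,1->4,3->4] -> levels [7 5 7 7 8]
Step 8: flows [0->1,4->0,2->1,4->1,4->3] -> levels [7 8 6 8 5]
Step 9: flows [1->0,0->4,1->2,1->4,3->4] -> levels [7 5 7 7 8]
  -> period-2 cycle: step 9 state = step 7 state; never stabilizes
  -> state at step 30: (30-7) mod 2 = 1, same as step 8 -> [7 8 6 8 5]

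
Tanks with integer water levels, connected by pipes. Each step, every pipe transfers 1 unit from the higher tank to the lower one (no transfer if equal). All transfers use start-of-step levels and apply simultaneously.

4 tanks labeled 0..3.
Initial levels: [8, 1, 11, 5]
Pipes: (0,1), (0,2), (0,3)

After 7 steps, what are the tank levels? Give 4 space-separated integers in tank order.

Answer: 7 6 6 6

Derivation:
Step 1: flows [0->1,2->0,0->3] -> levels [7 2 10 6]
Step 2: flows [0->1,2->0,0->3] -> levels [6 3 9 7]
Step 3: flows [0->1,2->0,3->0] -> levels [7 4 8 6]
Step 4: flows [0->1,2->0,0->3] -> levels [6 5 7 7]
Step 5: flows [0->1,2->0,3->0] -> levels [7 6 6 6]
Step 6: flows [0->1,0->2,0->3] -> levels [4 7 7 7]
Step 7: flows [1->0,2->0,3->0] -> levels [7 6 6 6]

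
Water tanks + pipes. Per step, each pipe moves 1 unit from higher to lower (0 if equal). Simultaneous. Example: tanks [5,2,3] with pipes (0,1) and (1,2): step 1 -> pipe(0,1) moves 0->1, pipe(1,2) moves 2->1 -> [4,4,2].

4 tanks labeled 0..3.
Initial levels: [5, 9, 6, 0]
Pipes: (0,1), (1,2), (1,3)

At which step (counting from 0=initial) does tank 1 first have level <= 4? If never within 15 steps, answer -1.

Answer: 5

Derivation:
Step 1: flows [1->0,1->2,1->3] -> levels [6 6 7 1]
Step 2: flows [0=1,2->1,1->3] -> levels [6 6 6 2]
Step 3: flows [0=1,1=2,1->3] -> levels [6 5 6 3]
Step 4: flows [0->1,2->1,1->3] -> levels [5 6 5 4]
Step 5: flows [1->0,1->2,1->3] -> levels [6 3 6 5]
Tank 1 first reaches <=4 at step 5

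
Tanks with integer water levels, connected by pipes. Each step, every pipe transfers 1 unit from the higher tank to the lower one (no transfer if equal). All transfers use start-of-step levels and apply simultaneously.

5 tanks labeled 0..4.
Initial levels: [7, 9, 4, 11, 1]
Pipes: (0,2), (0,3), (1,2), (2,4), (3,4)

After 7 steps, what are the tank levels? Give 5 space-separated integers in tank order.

Step 1: flows [0->2,3->0,1->2,2->4,3->4] -> levels [7 8 5 9 3]
Step 2: flows [0->2,3->0,1->2,2->4,3->4] -> levels [7 7 6 7 5]
Step 3: flows [0->2,0=3,1->2,2->4,3->4] -> levels [6 6 7 6 7]
Step 4: flows [2->0,0=3,2->1,2=4,4->3] -> levels [7 7 5 7 6]
Step 5: flows [0->2,0=3,1->2,4->2,3->4] -> levels [6 6 8 6 6]
Step 6: flows [2->0,0=3,2->1,2->4,3=4] -> levels [7 7 5 6 7]
Step 7: flows [0->2,0->3,1->2,4->2,4->3] -> levels [5 6 8 8 5]

Answer: 5 6 8 8 5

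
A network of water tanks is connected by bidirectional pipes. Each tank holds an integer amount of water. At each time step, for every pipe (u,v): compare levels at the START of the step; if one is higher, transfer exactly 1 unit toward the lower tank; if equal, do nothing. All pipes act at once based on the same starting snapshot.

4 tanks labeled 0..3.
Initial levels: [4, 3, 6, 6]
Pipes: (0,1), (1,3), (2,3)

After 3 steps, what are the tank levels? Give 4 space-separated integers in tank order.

Answer: 4 5 6 4

Derivation:
Step 1: flows [0->1,3->1,2=3] -> levels [3 5 6 5]
Step 2: flows [1->0,1=3,2->3] -> levels [4 4 5 6]
Step 3: flows [0=1,3->1,3->2] -> levels [4 5 6 4]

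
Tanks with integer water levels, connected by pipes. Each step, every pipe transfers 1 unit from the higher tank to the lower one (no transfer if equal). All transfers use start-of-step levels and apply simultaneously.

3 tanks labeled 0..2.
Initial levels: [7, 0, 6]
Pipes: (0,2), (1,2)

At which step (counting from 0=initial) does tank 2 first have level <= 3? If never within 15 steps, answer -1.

Answer: 6

Derivation:
Step 1: flows [0->2,2->1] -> levels [6 1 6]
Step 2: flows [0=2,2->1] -> levels [6 2 5]
Step 3: flows [0->2,2->1] -> levels [5 3 5]
Step 4: flows [0=2,2->1] -> levels [5 4 4]
Step 5: flows [0->2,1=2] -> levels [4 4 5]
Step 6: flows [2->0,2->1] -> levels [5 5 3]
Tank 2 first reaches <=3 at step 6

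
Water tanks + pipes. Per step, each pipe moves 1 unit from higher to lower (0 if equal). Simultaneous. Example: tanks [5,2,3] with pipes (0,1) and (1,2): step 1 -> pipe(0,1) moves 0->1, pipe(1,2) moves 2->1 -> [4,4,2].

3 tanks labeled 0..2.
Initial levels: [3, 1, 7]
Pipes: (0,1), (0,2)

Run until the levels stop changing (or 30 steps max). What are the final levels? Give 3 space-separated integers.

Step 1: flows [0->1,2->0] -> levels [3 2 6]
Step 2: flows [0->1,2->0] -> levels [3 3 5]
Step 3: flows [0=1,2->0] -> levels [4 3 4]
Step 4: flows [0->1,0=2] -> levels [3 4 4]
Step 5: flows [1->0,2->0] -> levels [5 3 3]
Step 6: flows [0->1,0->2] -> levels [3 4 4]
  -> period-2 cycle: step 6 state = step 4 state; never stabilizes
  -> state at step 30: (30-4) mod 2 = 0, same as step 4 -> [3 4 4]

Answer: 3 4 4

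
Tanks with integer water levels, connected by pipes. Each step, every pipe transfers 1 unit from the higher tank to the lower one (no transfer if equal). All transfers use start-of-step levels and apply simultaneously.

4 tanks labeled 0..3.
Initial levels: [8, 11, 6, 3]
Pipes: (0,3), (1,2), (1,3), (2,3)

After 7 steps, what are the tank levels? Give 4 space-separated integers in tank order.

Step 1: flows [0->3,1->2,1->3,2->3] -> levels [7 9 6 6]
Step 2: flows [0->3,1->2,1->3,2=3] -> levels [6 7 7 8]
Step 3: flows [3->0,1=2,3->1,3->2] -> levels [7 8 8 5]
Step 4: flows [0->3,1=2,1->3,2->3] -> levels [6 7 7 8]
  -> period-2 cycle: step 4 state = step 2 state
  -> state at step 7: (7-2) mod 2 = 1, same as step 3 -> [7 8 8 5]

Answer: 7 8 8 5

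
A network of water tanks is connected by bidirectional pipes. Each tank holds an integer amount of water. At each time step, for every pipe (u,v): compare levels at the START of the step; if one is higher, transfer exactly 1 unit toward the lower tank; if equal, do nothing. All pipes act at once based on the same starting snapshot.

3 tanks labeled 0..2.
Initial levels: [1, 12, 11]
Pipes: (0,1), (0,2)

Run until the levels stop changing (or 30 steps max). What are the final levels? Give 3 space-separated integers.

Answer: 9 8 7

Derivation:
Step 1: flows [1->0,2->0] -> levels [3 11 10]
Step 2: flows [1->0,2->0] -> levels [5 10 9]
Step 3: flows [1->0,2->0] -> levels [7 9 8]
Step 4: flows [1->0,2->0] -> levels [9 8 7]
Step 5: flows [0->1,0->2] -> levels [7 9 8]
  -> period-2 cycle: step 5 state = step 3 state; never stabilizes
  -> state at step 30: (30-3) mod 2 = 1, same as step 4 -> [9 8 7]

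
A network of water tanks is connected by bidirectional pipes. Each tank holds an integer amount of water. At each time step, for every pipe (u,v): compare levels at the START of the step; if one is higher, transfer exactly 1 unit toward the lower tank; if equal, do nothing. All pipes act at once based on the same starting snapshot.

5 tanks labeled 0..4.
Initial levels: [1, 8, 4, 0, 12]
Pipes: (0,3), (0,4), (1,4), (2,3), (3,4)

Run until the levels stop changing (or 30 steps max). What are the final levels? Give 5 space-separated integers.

Step 1: flows [0->3,4->0,4->1,2->3,4->3] -> levels [1 9 3 3 9]
Step 2: flows [3->0,4->0,1=4,2=3,4->3] -> levels [3 9 3 3 7]
Step 3: flows [0=3,4->0,1->4,2=3,4->3] -> levels [4 8 3 4 6]
Step 4: flows [0=3,4->0,1->4,3->2,4->3] -> levels [5 7 4 4 5]
Step 5: flows [0->3,0=4,1->4,2=3,4->3] -> levels [4 6 4 6 5]
Step 6: flows [3->0,4->0,1->4,3->2,3->4] -> levels [6 5 5 3 6]
Step 7: flows [0->3,0=4,4->1,2->3,4->3] -> levels [5 6 4 6 4]
Step 8: flows [3->0,0->4,1->4,3->2,3->4] -> levels [5 5 5 3 7]
Step 9: flows [0->3,4->0,4->1,2->3,4->3] -> levels [5 6 4 6 4]
  -> period-2 cycle: step 9 state = step 7 state; never stabilizes
  -> state at step 30: (30-7) mod 2 = 1, same as step 8 -> [5 5 5 3 7]

Answer: 5 5 5 3 7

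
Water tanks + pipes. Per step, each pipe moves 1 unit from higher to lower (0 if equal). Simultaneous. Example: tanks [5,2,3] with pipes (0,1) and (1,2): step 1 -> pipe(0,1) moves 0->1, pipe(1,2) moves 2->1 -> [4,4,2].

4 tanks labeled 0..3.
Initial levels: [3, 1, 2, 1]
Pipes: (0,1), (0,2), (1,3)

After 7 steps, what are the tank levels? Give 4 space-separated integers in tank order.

Answer: 1 2 3 1

Derivation:
Step 1: flows [0->1,0->2,1=3] -> levels [1 2 3 1]
Step 2: flows [1->0,2->0,1->3] -> levels [3 0 2 2]
Step 3: flows [0->1,0->2,3->1] -> levels [1 2 3 1]
  -> period-2 cycle: step 3 state = step 1 state
  -> state at step 7: (7-1) mod 2 = 0, same as step 1 -> [1 2 3 1]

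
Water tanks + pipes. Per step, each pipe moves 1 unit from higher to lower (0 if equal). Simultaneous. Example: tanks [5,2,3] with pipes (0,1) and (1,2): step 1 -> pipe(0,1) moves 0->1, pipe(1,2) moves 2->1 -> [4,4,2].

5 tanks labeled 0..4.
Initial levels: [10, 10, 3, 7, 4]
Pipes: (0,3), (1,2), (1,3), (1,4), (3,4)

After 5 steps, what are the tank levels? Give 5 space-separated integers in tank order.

Answer: 7 7 6 8 6

Derivation:
Step 1: flows [0->3,1->2,1->3,1->4,3->4] -> levels [9 7 4 8 6]
Step 2: flows [0->3,1->2,3->1,1->4,3->4] -> levels [8 6 5 7 8]
Step 3: flows [0->3,1->2,3->1,4->1,4->3] -> levels [7 7 6 8 6]
Step 4: flows [3->0,1->2,3->1,1->4,3->4] -> levels [8 6 7 5 8]
Step 5: flows [0->3,2->1,1->3,4->1,4->3] -> levels [7 7 6 8 6]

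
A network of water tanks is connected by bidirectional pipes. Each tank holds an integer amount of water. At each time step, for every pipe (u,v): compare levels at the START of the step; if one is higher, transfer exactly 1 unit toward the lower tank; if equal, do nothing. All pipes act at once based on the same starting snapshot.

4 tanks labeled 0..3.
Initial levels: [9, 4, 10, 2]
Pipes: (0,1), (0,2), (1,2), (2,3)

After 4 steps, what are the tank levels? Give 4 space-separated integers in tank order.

Answer: 6 8 5 6

Derivation:
Step 1: flows [0->1,2->0,2->1,2->3] -> levels [9 6 7 3]
Step 2: flows [0->1,0->2,2->1,2->3] -> levels [7 8 6 4]
Step 3: flows [1->0,0->2,1->2,2->3] -> levels [7 6 7 5]
Step 4: flows [0->1,0=2,2->1,2->3] -> levels [6 8 5 6]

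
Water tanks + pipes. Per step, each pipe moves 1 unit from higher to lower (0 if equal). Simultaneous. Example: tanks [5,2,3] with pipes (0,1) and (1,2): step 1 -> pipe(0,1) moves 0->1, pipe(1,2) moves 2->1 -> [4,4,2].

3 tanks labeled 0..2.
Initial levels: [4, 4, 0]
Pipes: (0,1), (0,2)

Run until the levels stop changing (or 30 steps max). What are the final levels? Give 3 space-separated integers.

Answer: 4 2 2

Derivation:
Step 1: flows [0=1,0->2] -> levels [3 4 1]
Step 2: flows [1->0,0->2] -> levels [3 3 2]
Step 3: flows [0=1,0->2] -> levels [2 3 3]
Step 4: flows [1->0,2->0] -> levels [4 2 2]
Step 5: flows [0->1,0->2] -> levels [2 3 3]
  -> period-2 cycle: step 5 state = step 3 state; never stabilizes
  -> state at step 30: (30-3) mod 2 = 1, same as step 4 -> [4 2 2]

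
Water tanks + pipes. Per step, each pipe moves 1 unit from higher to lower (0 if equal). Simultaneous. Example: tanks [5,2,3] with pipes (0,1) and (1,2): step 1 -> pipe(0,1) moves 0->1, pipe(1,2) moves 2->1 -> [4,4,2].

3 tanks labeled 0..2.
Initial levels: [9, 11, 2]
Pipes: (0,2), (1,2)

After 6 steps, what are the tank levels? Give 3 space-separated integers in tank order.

Answer: 8 8 6

Derivation:
Step 1: flows [0->2,1->2] -> levels [8 10 4]
Step 2: flows [0->2,1->2] -> levels [7 9 6]
Step 3: flows [0->2,1->2] -> levels [6 8 8]
Step 4: flows [2->0,1=2] -> levels [7 8 7]
Step 5: flows [0=2,1->2] -> levels [7 7 8]
Step 6: flows [2->0,2->1] -> levels [8 8 6]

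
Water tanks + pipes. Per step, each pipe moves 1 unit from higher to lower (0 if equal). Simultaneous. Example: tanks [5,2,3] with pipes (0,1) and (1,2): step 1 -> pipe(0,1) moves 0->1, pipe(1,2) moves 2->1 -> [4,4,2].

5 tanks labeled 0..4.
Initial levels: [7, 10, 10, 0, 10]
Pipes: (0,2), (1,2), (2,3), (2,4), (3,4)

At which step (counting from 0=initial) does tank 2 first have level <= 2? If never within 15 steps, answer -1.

Answer: -1

Derivation:
Step 1: flows [2->0,1=2,2->3,2=4,4->3] -> levels [8 10 8 2 9]
Step 2: flows [0=2,1->2,2->3,4->2,4->3] -> levels [8 9 9 4 7]
Step 3: flows [2->0,1=2,2->3,2->4,4->3] -> levels [9 9 6 6 7]
Step 4: flows [0->2,1->2,2=3,4->2,4->3] -> levels [8 8 9 7 5]
Step 5: flows [2->0,2->1,2->3,2->4,3->4] -> levels [9 9 5 7 7]
Step 6: flows [0->2,1->2,3->2,4->2,3=4] -> levels [8 8 9 6 6]
Step 7: flows [2->0,2->1,2->3,2->4,3=4] -> levels [9 9 5 7 7]
  -> period-2 cycle (repeats step 5); tank 2 never drops to <=2
Tank 2 never reaches <=2 within 15 steps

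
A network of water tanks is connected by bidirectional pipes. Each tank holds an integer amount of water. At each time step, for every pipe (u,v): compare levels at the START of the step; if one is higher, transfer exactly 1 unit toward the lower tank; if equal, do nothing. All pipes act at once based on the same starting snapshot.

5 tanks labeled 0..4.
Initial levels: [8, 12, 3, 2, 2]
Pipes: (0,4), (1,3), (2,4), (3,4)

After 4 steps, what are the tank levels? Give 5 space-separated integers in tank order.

Step 1: flows [0->4,1->3,2->4,3=4] -> levels [7 11 2 3 4]
Step 2: flows [0->4,1->3,4->2,4->3] -> levels [6 10 3 5 3]
Step 3: flows [0->4,1->3,2=4,3->4] -> levels [5 9 3 5 5]
Step 4: flows [0=4,1->3,4->2,3=4] -> levels [5 8 4 6 4]

Answer: 5 8 4 6 4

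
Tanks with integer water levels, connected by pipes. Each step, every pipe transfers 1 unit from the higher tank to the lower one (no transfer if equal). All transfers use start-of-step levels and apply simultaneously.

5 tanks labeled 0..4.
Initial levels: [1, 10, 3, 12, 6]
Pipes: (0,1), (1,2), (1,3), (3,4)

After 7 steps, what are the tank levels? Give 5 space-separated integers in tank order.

Step 1: flows [1->0,1->2,3->1,3->4] -> levels [2 9 4 10 7]
Step 2: flows [1->0,1->2,3->1,3->4] -> levels [3 8 5 8 8]
Step 3: flows [1->0,1->2,1=3,3=4] -> levels [4 6 6 8 8]
Step 4: flows [1->0,1=2,3->1,3=4] -> levels [5 6 6 7 8]
Step 5: flows [1->0,1=2,3->1,4->3] -> levels [6 6 6 7 7]
Step 6: flows [0=1,1=2,3->1,3=4] -> levels [6 7 6 6 7]
Step 7: flows [1->0,1->2,1->3,4->3] -> levels [7 4 7 8 6]

Answer: 7 4 7 8 6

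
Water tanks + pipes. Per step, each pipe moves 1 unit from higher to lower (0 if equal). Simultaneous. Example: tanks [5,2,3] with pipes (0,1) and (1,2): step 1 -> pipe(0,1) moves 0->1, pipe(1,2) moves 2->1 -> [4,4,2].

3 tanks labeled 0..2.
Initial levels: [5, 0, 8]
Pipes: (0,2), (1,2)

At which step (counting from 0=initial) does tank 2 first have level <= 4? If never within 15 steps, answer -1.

Answer: 4

Derivation:
Step 1: flows [2->0,2->1] -> levels [6 1 6]
Step 2: flows [0=2,2->1] -> levels [6 2 5]
Step 3: flows [0->2,2->1] -> levels [5 3 5]
Step 4: flows [0=2,2->1] -> levels [5 4 4]
Tank 2 first reaches <=4 at step 4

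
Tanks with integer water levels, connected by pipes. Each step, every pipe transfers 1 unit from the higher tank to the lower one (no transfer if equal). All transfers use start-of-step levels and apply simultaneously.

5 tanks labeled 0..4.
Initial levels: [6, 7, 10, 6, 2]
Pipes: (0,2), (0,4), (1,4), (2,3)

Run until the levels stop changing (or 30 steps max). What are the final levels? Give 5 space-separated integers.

Step 1: flows [2->0,0->4,1->4,2->3] -> levels [6 6 8 7 4]
Step 2: flows [2->0,0->4,1->4,2->3] -> levels [6 5 6 8 6]
Step 3: flows [0=2,0=4,4->1,3->2] -> levels [6 6 7 7 5]
Step 4: flows [2->0,0->4,1->4,2=3] -> levels [6 5 6 7 7]
Step 5: flows [0=2,4->0,4->1,3->2] -> levels [7 6 7 6 5]
Step 6: flows [0=2,0->4,1->4,2->3] -> levels [6 5 6 7 7]
  -> period-2 cycle: step 6 state = step 4 state; never stabilizes
  -> state at step 30: (30-4) mod 2 = 0, same as step 4 -> [6 5 6 7 7]

Answer: 6 5 6 7 7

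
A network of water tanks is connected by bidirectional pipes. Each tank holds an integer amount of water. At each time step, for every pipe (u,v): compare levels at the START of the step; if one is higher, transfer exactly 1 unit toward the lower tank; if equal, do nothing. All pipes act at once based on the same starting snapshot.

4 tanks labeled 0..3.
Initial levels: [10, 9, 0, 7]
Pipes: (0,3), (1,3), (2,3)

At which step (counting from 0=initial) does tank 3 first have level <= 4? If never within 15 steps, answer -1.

Answer: -1

Derivation:
Step 1: flows [0->3,1->3,3->2] -> levels [9 8 1 8]
Step 2: flows [0->3,1=3,3->2] -> levels [8 8 2 8]
Step 3: flows [0=3,1=3,3->2] -> levels [8 8 3 7]
Step 4: flows [0->3,1->3,3->2] -> levels [7 7 4 8]
Step 5: flows [3->0,3->1,3->2] -> levels [8 8 5 5]
Step 6: flows [0->3,1->3,2=3] -> levels [7 7 5 7]
Step 7: flows [0=3,1=3,3->2] -> levels [7 7 6 6]
Step 8: flows [0->3,1->3,2=3] -> levels [6 6 6 8]
Step 9: flows [3->0,3->1,3->2] -> levels [7 7 7 5]
Step 10: flows [0->3,1->3,2->3] -> levels [6 6 6 8]
  -> period-2 cycle (repeats step 8); tank 3 never drops to <=4
Tank 3 never reaches <=4 within 15 steps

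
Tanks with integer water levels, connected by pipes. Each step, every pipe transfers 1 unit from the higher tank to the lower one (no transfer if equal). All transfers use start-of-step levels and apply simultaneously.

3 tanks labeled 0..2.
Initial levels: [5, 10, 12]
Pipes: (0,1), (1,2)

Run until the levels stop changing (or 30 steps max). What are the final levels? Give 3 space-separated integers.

Step 1: flows [1->0,2->1] -> levels [6 10 11]
Step 2: flows [1->0,2->1] -> levels [7 10 10]
Step 3: flows [1->0,1=2] -> levels [8 9 10]
Step 4: flows [1->0,2->1] -> levels [9 9 9]
Step 5: flows [0=1,1=2] -> levels [9 9 9]
  -> stable (no change)

Answer: 9 9 9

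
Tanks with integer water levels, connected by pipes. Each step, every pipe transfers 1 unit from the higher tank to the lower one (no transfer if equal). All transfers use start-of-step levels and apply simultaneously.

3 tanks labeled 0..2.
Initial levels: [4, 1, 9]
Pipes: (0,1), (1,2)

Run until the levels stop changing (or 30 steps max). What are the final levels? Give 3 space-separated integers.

Answer: 4 6 4

Derivation:
Step 1: flows [0->1,2->1] -> levels [3 3 8]
Step 2: flows [0=1,2->1] -> levels [3 4 7]
Step 3: flows [1->0,2->1] -> levels [4 4 6]
Step 4: flows [0=1,2->1] -> levels [4 5 5]
Step 5: flows [1->0,1=2] -> levels [5 4 5]
Step 6: flows [0->1,2->1] -> levels [4 6 4]
Step 7: flows [1->0,1->2] -> levels [5 4 5]
  -> period-2 cycle: step 7 state = step 5 state; never stabilizes
  -> state at step 30: (30-5) mod 2 = 1, same as step 6 -> [4 6 4]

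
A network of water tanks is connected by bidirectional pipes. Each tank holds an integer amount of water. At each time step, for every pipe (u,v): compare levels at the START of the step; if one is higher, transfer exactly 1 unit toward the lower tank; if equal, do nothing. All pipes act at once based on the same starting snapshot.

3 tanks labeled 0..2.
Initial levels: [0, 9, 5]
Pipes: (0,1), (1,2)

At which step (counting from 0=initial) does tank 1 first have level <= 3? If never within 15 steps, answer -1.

Answer: -1

Derivation:
Step 1: flows [1->0,1->2] -> levels [1 7 6]
Step 2: flows [1->0,1->2] -> levels [2 5 7]
Step 3: flows [1->0,2->1] -> levels [3 5 6]
Step 4: flows [1->0,2->1] -> levels [4 5 5]
Step 5: flows [1->0,1=2] -> levels [5 4 5]
Step 6: flows [0->1,2->1] -> levels [4 6 4]
Step 7: flows [1->0,1->2] -> levels [5 4 5]
  -> period-2 cycle (repeats step 5); tank 1 never drops to <=3
Tank 1 never reaches <=3 within 15 steps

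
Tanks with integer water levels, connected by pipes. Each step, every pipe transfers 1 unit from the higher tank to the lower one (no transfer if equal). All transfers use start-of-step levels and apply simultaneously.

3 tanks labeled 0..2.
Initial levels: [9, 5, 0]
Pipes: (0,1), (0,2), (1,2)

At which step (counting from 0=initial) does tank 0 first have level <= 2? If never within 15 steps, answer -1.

Step 1: flows [0->1,0->2,1->2] -> levels [7 5 2]
Step 2: flows [0->1,0->2,1->2] -> levels [5 5 4]
Step 3: flows [0=1,0->2,1->2] -> levels [4 4 6]
Step 4: flows [0=1,2->0,2->1] -> levels [5 5 4]
  -> period-2 cycle (repeats step 2); tank 0 never drops to <=2
Tank 0 never reaches <=2 within 15 steps

Answer: -1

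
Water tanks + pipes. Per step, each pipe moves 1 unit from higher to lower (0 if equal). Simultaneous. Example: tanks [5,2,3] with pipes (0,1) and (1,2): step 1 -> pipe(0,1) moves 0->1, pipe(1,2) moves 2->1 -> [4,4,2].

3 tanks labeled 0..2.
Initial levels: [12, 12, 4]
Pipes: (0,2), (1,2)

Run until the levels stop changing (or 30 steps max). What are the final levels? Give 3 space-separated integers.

Step 1: flows [0->2,1->2] -> levels [11 11 6]
Step 2: flows [0->2,1->2] -> levels [10 10 8]
Step 3: flows [0->2,1->2] -> levels [9 9 10]
Step 4: flows [2->0,2->1] -> levels [10 10 8]
  -> period-2 cycle: step 4 state = step 2 state; never stabilizes
  -> state at step 30: (30-2) mod 2 = 0, same as step 2 -> [10 10 8]

Answer: 10 10 8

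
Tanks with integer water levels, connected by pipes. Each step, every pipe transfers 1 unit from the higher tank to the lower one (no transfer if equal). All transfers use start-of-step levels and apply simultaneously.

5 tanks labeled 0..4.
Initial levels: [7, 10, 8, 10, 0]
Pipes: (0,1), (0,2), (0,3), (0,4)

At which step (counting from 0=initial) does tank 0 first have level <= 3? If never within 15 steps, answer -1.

Step 1: flows [1->0,2->0,3->0,0->4] -> levels [9 9 7 9 1]
Step 2: flows [0=1,0->2,0=3,0->4] -> levels [7 9 8 9 2]
Step 3: flows [1->0,2->0,3->0,0->4] -> levels [9 8 7 8 3]
Step 4: flows [0->1,0->2,0->3,0->4] -> levels [5 9 8 9 4]
Step 5: flows [1->0,2->0,3->0,0->4] -> levels [7 8 7 8 5]
Step 6: flows [1->0,0=2,3->0,0->4] -> levels [8 7 7 7 6]
Step 7: flows [0->1,0->2,0->3,0->4] -> levels [4 8 8 8 7]
Step 8: flows [1->0,2->0,3->0,4->0] -> levels [8 7 7 7 6]
  -> period-2 cycle (repeats step 6); tank 0 never drops to <=3
Tank 0 never reaches <=3 within 15 steps

Answer: -1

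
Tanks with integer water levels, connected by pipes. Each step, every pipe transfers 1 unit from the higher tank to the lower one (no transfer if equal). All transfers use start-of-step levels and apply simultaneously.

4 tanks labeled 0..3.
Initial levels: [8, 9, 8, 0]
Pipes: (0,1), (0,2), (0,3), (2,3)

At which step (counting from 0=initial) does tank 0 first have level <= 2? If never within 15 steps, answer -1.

Step 1: flows [1->0,0=2,0->3,2->3] -> levels [8 8 7 2]
Step 2: flows [0=1,0->2,0->3,2->3] -> levels [6 8 7 4]
Step 3: flows [1->0,2->0,0->3,2->3] -> levels [7 7 5 6]
Step 4: flows [0=1,0->2,0->3,3->2] -> levels [5 7 7 6]
Step 5: flows [1->0,2->0,3->0,2->3] -> levels [8 6 5 6]
Step 6: flows [0->1,0->2,0->3,3->2] -> levels [5 7 7 6]
  -> period-2 cycle (repeats step 4); tank 0 never drops to <=2
Tank 0 never reaches <=2 within 15 steps

Answer: -1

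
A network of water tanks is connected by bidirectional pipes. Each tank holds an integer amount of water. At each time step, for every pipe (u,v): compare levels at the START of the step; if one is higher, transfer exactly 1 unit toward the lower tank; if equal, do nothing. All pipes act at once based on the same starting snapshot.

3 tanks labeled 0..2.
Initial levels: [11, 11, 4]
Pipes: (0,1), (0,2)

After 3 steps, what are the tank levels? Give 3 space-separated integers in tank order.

Answer: 9 10 7

Derivation:
Step 1: flows [0=1,0->2] -> levels [10 11 5]
Step 2: flows [1->0,0->2] -> levels [10 10 6]
Step 3: flows [0=1,0->2] -> levels [9 10 7]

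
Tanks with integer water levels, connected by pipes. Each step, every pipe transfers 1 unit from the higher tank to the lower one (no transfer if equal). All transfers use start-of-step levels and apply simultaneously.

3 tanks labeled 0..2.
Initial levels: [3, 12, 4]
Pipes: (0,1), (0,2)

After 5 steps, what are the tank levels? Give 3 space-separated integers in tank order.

Answer: 6 7 6

Derivation:
Step 1: flows [1->0,2->0] -> levels [5 11 3]
Step 2: flows [1->0,0->2] -> levels [5 10 4]
Step 3: flows [1->0,0->2] -> levels [5 9 5]
Step 4: flows [1->0,0=2] -> levels [6 8 5]
Step 5: flows [1->0,0->2] -> levels [6 7 6]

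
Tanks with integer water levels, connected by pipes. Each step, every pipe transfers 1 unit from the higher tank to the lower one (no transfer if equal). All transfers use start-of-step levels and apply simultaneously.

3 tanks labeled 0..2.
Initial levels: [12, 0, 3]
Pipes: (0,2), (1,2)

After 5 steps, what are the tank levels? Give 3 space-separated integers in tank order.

Answer: 7 4 4

Derivation:
Step 1: flows [0->2,2->1] -> levels [11 1 3]
Step 2: flows [0->2,2->1] -> levels [10 2 3]
Step 3: flows [0->2,2->1] -> levels [9 3 3]
Step 4: flows [0->2,1=2] -> levels [8 3 4]
Step 5: flows [0->2,2->1] -> levels [7 4 4]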